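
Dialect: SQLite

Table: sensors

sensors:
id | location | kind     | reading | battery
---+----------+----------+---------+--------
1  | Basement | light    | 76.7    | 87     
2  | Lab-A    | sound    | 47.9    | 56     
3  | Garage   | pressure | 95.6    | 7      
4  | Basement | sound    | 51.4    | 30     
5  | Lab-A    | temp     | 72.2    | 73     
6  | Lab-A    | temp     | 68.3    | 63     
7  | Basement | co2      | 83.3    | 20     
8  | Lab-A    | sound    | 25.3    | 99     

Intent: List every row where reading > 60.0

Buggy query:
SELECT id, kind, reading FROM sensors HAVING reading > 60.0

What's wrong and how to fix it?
Bug: HAVING filters the output of aggregation, but this query has no GROUP BY and no aggregate functions, so SQLite rejects it (HAVING clause on a non-aggregate query); the condition here is per row

Fix: Use WHERE for row-level filtering

Corrected query:
SELECT id, kind, reading FROM sensors WHERE reading > 60.0

Result:
id | kind     | reading
---+----------+--------
1  | light    | 76.7   
3  | pressure | 95.6   
5  | temp     | 72.2   
6  | temp     | 68.3   
7  | co2      | 83.3   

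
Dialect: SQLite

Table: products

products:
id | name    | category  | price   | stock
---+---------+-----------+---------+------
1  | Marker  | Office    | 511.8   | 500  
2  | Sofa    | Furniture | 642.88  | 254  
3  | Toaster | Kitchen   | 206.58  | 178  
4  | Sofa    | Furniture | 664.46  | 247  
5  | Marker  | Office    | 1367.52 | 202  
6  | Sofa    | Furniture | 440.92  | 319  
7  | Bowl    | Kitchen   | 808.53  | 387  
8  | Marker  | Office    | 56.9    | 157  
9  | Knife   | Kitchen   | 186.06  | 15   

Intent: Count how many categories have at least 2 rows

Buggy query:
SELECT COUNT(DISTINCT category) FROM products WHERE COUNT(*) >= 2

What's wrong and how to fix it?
Bug: WHERE filters individual rows, not groups, so a group-level COUNT is invalid there

Fix: Use a subquery that GROUPs and filters with HAVING, then count its rows

Corrected query:
SELECT COUNT(*) FROM (SELECT category FROM products GROUP BY category HAVING COUNT(*) >= 2)

Result:
COUNT(*)
--------
3       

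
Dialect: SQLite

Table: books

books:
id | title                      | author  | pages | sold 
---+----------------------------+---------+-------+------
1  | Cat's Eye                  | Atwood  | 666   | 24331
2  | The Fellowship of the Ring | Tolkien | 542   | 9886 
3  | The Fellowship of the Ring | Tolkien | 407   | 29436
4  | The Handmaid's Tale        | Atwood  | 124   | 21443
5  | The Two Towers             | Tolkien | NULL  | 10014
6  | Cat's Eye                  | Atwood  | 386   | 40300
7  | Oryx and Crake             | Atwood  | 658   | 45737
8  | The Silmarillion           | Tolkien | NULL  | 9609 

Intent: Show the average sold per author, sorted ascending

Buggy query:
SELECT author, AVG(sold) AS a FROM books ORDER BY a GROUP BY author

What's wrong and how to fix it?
Bug: ORDER BY appears before GROUP BY; SQL clause order requires GROUP BY first

Fix: Reorder: SELECT … FROM … GROUP BY … ORDER BY …

Corrected query:
SELECT author, AVG(sold) AS a FROM books GROUP BY author ORDER BY a

Result:
author  | a       
--------+---------
Tolkien | 14736.25
Atwood  | 32952.75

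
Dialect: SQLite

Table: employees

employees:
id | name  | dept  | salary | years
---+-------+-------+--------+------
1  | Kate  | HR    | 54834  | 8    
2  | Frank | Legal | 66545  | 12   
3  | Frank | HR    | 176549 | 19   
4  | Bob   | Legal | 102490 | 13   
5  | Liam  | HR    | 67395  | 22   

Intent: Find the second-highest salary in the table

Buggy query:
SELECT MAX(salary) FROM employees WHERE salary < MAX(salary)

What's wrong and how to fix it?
Bug: The inner MAX is an aggregate inside WHERE, which is not allowed

Fix: Put the inner MAX in a scalar subquery

Corrected query:
SELECT MAX(salary) FROM employees WHERE salary < (SELECT MAX(salary) FROM employees)

Result:
MAX(salary)
-----------
102490     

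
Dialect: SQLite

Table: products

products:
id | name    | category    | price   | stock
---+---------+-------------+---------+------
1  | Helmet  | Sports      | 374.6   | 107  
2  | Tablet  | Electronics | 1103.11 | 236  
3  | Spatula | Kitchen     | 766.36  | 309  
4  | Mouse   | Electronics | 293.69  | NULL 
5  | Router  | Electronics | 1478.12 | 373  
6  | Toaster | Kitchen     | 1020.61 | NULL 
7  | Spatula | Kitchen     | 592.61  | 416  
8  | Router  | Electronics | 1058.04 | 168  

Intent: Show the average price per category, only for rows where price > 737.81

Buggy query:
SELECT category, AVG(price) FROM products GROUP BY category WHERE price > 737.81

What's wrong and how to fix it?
Bug: Row-level WHERE must come before GROUP BY in the clause order

Fix: Move the WHERE clause before GROUP BY

Corrected query:
SELECT category, AVG(price) FROM products WHERE price > 737.81 GROUP BY category

Result:
category    | AVG(price)
------------+-----------
Electronics | 1213.09   
Kitchen     | 893.485   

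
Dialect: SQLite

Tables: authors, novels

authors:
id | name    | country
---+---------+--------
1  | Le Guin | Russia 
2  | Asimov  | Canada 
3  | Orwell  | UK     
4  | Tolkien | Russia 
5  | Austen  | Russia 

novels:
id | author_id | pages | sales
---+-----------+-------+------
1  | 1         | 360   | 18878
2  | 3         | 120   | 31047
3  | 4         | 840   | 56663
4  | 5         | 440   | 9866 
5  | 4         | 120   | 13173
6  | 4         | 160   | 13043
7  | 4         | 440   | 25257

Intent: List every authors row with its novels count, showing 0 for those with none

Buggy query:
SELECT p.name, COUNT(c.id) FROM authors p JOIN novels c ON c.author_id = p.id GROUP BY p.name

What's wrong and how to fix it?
Bug: INNER JOIN drops authors rows that have no matching novels rows

Fix: Use LEFT JOIN so parents without children still appear (COUNT(c.id) gives 0)

Corrected query:
SELECT p.name, COUNT(c.id) FROM authors p LEFT JOIN novels c ON c.author_id = p.id GROUP BY p.name

Result:
name    | COUNT(c.id)
--------+------------
Asimov  | 0          
Austen  | 1          
Le Guin | 1          
Orwell  | 1          
Tolkien | 4          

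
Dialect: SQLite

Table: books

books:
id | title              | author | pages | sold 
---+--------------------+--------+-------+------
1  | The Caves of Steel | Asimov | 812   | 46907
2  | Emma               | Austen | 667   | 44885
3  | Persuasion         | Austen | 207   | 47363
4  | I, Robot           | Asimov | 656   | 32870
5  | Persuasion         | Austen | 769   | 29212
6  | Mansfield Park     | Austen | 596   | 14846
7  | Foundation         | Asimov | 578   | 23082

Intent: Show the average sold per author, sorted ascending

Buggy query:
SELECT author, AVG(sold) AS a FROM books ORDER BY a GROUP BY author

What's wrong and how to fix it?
Bug: ORDER BY appears before GROUP BY; SQL clause order requires GROUP BY first

Fix: Move ORDER BY to the end, after GROUP BY

Corrected query:
SELECT author, AVG(sold) AS a FROM books GROUP BY author ORDER BY a

Result:
author | a           
-------+-------------
Austen | 34076.5     
Asimov | 34286.333333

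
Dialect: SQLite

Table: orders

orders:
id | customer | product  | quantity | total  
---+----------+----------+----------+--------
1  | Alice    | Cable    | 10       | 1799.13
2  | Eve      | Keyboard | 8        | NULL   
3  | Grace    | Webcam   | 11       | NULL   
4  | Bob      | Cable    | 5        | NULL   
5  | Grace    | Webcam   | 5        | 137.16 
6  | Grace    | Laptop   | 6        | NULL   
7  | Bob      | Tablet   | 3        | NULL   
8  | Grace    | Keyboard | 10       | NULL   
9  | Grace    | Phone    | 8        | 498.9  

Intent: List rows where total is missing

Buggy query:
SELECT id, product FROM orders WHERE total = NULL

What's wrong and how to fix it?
Bug: Comparing to NULL with '=' never matches; NULL = NULL is unknown, not true

Fix: Use IS NULL to test for NULL

Corrected query:
SELECT id, product FROM orders WHERE total IS NULL

Result:
id | product 
---+---------
2  | Keyboard
3  | Webcam  
4  | Cable   
6  | Laptop  
7  | Tablet  
8  | Keyboard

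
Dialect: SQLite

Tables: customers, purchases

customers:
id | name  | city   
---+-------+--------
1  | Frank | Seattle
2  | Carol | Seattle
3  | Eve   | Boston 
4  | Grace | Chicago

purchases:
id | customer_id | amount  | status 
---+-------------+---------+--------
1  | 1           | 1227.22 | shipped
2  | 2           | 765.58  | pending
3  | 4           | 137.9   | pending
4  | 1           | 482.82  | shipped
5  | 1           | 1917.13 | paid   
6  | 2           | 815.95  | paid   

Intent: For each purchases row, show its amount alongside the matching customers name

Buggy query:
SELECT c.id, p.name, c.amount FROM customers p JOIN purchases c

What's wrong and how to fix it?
Bug: JOIN with no ON clause produces a cartesian product; every purchases row pairs with every customers row

Fix: Specify the join condition linking the foreign key to the parent id

Corrected query:
SELECT c.id, p.name, c.amount FROM customers p JOIN purchases c ON c.customer_id = p.id

Result:
id | name  | amount 
---+-------+--------
1  | Frank | 1227.22
2  | Carol | 765.58 
3  | Grace | 137.9  
4  | Frank | 482.82 
5  | Frank | 1917.13
6  | Carol | 815.95 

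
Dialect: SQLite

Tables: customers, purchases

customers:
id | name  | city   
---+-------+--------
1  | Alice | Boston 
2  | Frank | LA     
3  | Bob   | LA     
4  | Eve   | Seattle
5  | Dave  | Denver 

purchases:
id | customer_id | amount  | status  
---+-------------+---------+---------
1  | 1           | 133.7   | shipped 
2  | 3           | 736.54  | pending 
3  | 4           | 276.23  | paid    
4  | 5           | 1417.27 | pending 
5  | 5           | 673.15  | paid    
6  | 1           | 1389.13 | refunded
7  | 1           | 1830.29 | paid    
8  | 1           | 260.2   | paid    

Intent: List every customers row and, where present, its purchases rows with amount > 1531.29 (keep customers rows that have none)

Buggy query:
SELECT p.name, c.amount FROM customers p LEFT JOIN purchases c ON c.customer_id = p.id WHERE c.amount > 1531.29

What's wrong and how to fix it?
Bug: A WHERE condition on the right-hand table after LEFT JOIN drops unmatched parents

Fix: Move the right-table condition into the ON clause so unmatched parents are kept

Corrected query:
SELECT p.name, c.amount FROM customers p LEFT JOIN purchases c ON c.customer_id = p.id AND c.amount > 1531.29

Result:
name  | amount 
------+--------
Alice | 1830.29
Frank | NULL   
Bob   | NULL   
Eve   | NULL   
Dave  | NULL   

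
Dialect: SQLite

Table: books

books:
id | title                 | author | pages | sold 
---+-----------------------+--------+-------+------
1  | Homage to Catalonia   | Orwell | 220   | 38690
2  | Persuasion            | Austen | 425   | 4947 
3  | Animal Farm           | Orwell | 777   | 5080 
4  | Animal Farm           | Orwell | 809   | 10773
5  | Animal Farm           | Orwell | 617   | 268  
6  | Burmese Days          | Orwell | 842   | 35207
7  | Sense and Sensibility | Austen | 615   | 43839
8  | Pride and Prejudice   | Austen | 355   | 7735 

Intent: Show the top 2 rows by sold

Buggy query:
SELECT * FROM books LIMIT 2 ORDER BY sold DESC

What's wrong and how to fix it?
Bug: LIMIT must come after ORDER BY

Fix: Swap the clauses: ORDER BY first, then LIMIT

Corrected query:
SELECT * FROM books ORDER BY sold DESC LIMIT 2

Result:
id | title                 | author | pages | sold 
---+-----------------------+--------+-------+------
7  | Sense and Sensibility | Austen | 615   | 43839
1  | Homage to Catalonia   | Orwell | 220   | 38690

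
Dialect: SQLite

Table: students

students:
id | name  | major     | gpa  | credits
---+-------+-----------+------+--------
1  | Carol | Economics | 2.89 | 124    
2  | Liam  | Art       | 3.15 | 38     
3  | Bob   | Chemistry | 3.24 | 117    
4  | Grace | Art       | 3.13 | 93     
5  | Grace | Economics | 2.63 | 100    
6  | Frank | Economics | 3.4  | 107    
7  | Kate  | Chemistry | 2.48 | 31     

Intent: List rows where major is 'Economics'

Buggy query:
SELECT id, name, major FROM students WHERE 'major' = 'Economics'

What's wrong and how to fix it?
Bug: 'major' in single quotes is a string literal, not the column; the comparison is literal-vs-literal and never true

Fix: Reference the column as major without single quotes

Corrected query:
SELECT id, name, major FROM students WHERE major = 'Economics'

Result:
id | name  | major    
---+-------+----------
1  | Carol | Economics
5  | Grace | Economics
6  | Frank | Economics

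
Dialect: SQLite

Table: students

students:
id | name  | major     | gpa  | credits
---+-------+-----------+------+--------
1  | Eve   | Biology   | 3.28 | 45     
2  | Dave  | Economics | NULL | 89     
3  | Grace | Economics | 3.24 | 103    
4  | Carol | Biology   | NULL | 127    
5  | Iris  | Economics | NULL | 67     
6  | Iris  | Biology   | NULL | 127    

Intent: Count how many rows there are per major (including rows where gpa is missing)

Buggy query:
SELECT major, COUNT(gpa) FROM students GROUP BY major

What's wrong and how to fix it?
Bug: COUNT(gpa) skips NULLs, so groups with missing gpa are undercounted

Fix: Use COUNT(*) to count all rows regardless of NULL

Corrected query:
SELECT major, COUNT(*) FROM students GROUP BY major

Result:
major     | COUNT(*)
----------+---------
Biology   | 3       
Economics | 3       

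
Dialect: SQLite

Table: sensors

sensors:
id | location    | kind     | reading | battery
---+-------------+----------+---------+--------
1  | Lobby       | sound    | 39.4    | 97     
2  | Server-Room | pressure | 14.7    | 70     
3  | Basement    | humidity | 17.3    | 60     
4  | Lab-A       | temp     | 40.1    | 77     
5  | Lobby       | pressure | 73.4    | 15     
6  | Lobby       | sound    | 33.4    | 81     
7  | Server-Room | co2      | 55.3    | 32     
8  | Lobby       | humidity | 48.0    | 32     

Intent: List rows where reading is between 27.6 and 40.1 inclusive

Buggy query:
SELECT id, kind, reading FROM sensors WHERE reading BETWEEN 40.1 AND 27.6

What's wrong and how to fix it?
Bug: The bounds are reversed; BETWEEN a AND b requires a <= b to match anything

Fix: Write BETWEEN 27.6 AND 40.1

Corrected query:
SELECT id, kind, reading FROM sensors WHERE reading BETWEEN 27.6 AND 40.1

Result:
id | kind  | reading
---+-------+--------
1  | sound | 39.4   
4  | temp  | 40.1   
6  | sound | 33.4   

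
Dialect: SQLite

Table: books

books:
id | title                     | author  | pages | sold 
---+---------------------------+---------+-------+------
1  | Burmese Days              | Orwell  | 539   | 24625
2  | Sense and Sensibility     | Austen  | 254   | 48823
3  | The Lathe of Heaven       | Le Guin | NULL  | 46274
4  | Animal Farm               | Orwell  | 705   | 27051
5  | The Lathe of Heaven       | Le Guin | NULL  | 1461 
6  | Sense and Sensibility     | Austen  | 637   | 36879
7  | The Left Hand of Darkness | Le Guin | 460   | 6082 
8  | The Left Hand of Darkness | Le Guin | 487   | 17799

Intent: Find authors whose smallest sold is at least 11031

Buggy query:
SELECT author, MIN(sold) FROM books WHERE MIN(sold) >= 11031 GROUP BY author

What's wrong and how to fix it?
Bug: MIN() in WHERE is a misuse of aggregate

Fix: Use HAVING for the per-group MIN condition

Corrected query:
SELECT author, MIN(sold) FROM books GROUP BY author HAVING MIN(sold) >= 11031

Result:
author | MIN(sold)
-------+----------
Austen | 36879    
Orwell | 24625    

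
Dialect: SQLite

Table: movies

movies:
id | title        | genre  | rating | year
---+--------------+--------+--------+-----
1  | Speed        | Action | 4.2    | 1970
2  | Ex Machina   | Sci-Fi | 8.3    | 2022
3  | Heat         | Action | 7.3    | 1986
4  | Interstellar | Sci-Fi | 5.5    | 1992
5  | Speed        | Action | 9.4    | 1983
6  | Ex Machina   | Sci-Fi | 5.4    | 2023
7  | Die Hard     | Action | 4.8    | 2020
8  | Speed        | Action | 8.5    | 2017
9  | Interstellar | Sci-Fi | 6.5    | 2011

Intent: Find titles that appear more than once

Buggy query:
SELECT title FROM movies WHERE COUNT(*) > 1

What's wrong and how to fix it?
Bug: WHERE can't reference COUNT(*); aggregates are computed after WHERE

Fix: GROUP BY title, then filter groups with HAVING COUNT(*) > 1

Corrected query:
SELECT title FROM movies GROUP BY title HAVING COUNT(*) > 1

Result:
title       
------------
Ex Machina  
Interstellar
Speed       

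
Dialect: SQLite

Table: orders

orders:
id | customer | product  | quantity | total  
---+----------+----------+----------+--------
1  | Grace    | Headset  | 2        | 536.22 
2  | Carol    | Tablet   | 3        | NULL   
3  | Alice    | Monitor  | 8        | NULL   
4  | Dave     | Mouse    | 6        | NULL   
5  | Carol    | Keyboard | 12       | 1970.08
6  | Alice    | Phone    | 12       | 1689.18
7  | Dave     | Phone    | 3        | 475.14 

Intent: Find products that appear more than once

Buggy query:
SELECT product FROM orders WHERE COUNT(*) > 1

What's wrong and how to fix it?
Bug: COUNT(*) is an aggregate and cannot be used in WHERE

Fix: Group first, then use HAVING for the count condition

Corrected query:
SELECT product FROM orders GROUP BY product HAVING COUNT(*) > 1

Result:
product
-------
Phone  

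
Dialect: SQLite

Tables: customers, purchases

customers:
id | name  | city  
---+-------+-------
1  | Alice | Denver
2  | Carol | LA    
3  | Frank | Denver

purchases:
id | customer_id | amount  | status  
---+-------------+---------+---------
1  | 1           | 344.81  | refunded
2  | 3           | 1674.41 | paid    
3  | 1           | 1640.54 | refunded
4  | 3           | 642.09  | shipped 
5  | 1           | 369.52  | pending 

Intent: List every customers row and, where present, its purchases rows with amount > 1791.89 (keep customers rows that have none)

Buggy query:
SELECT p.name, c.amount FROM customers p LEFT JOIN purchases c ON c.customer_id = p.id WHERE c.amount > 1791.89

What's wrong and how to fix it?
Bug: A WHERE condition on the right-hand table after LEFT JOIN drops unmatched parents

Fix: Put 'c.amount > 1791.89' in the JOIN's ON clause instead of WHERE

Corrected query:
SELECT p.name, c.amount FROM customers p LEFT JOIN purchases c ON c.customer_id = p.id AND c.amount > 1791.89

Result:
name  | amount
------+-------
Alice | NULL  
Carol | NULL  
Frank | NULL  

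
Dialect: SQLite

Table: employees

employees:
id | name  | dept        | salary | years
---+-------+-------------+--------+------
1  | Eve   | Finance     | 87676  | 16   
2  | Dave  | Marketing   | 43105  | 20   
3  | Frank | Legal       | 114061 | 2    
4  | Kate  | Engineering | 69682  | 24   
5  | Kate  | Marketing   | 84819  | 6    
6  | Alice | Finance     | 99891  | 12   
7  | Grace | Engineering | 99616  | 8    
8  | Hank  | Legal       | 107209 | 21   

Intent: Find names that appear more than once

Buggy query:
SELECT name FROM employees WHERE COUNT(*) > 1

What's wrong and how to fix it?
Bug: WHERE can't reference COUNT(*); aggregates are computed after WHERE

Fix: GROUP BY name, then filter groups with HAVING COUNT(*) > 1

Corrected query:
SELECT name FROM employees GROUP BY name HAVING COUNT(*) > 1

Result:
name
----
Kate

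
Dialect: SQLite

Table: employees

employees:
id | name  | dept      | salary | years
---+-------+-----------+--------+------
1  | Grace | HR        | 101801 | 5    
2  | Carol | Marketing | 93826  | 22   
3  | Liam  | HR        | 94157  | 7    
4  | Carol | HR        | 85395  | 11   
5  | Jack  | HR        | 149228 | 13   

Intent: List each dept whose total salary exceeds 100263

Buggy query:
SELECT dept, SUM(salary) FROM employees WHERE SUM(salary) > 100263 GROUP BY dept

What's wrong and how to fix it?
Bug: Aggregate functions cannot appear in a WHERE clause

Fix: Use HAVING (which filters groups after aggregation) instead of WHERE

Corrected query:
SELECT dept, SUM(salary) FROM employees GROUP BY dept HAVING SUM(salary) > 100263

Result:
dept | SUM(salary)
-----+------------
HR   | 430581     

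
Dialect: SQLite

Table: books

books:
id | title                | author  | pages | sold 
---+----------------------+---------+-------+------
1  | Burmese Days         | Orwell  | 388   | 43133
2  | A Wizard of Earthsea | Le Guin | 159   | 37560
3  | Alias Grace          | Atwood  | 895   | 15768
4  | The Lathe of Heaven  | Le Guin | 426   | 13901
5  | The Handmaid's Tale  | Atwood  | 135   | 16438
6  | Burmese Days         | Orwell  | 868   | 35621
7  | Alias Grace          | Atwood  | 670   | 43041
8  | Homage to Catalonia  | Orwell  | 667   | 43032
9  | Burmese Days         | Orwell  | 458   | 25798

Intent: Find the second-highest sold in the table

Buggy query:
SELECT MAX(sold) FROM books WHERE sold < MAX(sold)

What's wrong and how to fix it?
Bug: MAX(sold) on the right of the comparison is an aggregate-in-WHERE error

Fix: Put the inner MAX in a scalar subquery

Corrected query:
SELECT MAX(sold) FROM books WHERE sold < (SELECT MAX(sold) FROM books)

Result:
MAX(sold)
---------
43041    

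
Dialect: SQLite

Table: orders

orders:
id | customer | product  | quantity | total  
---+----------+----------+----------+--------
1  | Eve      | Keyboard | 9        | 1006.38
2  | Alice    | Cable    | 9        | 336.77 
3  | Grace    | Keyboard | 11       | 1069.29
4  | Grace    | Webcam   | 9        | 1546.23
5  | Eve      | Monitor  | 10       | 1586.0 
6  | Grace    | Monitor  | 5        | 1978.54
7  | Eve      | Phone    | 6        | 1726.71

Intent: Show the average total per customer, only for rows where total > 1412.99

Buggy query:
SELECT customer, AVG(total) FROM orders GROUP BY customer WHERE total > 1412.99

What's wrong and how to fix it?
Bug: WHERE cannot follow GROUP BY

Fix: Place WHERE between FROM and GROUP BY

Corrected query:
SELECT customer, AVG(total) FROM orders WHERE total > 1412.99 GROUP BY customer

Result:
customer | AVG(total)
---------+-----------
Eve      | 1656.355  
Grace    | 1762.385  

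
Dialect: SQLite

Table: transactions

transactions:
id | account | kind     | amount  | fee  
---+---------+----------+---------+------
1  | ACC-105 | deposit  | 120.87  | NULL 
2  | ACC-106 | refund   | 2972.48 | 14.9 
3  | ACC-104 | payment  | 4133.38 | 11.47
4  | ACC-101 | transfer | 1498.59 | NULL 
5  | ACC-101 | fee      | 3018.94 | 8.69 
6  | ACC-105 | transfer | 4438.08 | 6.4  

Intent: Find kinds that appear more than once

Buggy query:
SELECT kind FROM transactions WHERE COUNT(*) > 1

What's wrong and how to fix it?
Bug: COUNT(*) is an aggregate and cannot be used in WHERE

Fix: GROUP BY kind, then filter groups with HAVING COUNT(*) > 1

Corrected query:
SELECT kind FROM transactions GROUP BY kind HAVING COUNT(*) > 1

Result:
kind    
--------
transfer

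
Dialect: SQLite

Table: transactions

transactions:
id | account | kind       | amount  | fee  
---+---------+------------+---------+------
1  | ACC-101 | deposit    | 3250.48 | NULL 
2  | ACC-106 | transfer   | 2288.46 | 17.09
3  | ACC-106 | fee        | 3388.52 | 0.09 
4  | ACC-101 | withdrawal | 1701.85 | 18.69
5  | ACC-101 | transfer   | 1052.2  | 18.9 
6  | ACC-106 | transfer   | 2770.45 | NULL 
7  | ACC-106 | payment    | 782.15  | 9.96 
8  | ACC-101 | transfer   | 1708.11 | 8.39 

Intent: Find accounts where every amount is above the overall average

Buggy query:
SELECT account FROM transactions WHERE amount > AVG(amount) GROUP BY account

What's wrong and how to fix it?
Bug: WHERE evaluates per row before aggregation, so AVG() is unavailable

Fix: Compute the overall average in a scalar subquery and compare each group's MIN against it in HAVING

Corrected query:
SELECT account FROM transactions GROUP BY account HAVING MIN(amount) > (SELECT AVG(amount) FROM transactions)

Result:
(no rows)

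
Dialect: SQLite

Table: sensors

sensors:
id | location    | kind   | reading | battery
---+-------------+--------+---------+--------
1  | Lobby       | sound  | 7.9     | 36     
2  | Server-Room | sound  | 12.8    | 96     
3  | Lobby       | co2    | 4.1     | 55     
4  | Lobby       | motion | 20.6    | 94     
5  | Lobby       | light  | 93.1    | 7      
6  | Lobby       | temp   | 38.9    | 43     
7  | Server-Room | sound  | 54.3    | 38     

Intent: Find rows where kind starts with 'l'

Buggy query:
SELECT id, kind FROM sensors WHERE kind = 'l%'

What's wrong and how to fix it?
Bug: Wildcards only work with LIKE; '=' treats '%' as a literal character

Fix: Use LIKE for wildcard pattern matching

Corrected query:
SELECT id, kind FROM sensors WHERE kind LIKE 'l%'

Result:
id | kind 
---+------
5  | light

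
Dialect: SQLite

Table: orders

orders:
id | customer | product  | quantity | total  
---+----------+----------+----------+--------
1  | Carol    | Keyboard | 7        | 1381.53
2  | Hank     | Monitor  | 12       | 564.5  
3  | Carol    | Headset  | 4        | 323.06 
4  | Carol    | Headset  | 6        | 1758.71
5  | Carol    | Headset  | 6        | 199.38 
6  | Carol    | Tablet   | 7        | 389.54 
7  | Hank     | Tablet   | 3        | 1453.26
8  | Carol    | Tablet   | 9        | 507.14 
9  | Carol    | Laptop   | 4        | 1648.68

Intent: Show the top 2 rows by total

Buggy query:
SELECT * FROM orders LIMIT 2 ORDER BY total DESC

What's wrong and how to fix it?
Bug: LIMIT must come after ORDER BY

Fix: Swap the clauses: ORDER BY first, then LIMIT

Corrected query:
SELECT * FROM orders ORDER BY total DESC LIMIT 2

Result:
id | customer | product | quantity | total  
---+----------+---------+----------+--------
4  | Carol    | Headset | 6        | 1758.71
9  | Carol    | Laptop  | 4        | 1648.68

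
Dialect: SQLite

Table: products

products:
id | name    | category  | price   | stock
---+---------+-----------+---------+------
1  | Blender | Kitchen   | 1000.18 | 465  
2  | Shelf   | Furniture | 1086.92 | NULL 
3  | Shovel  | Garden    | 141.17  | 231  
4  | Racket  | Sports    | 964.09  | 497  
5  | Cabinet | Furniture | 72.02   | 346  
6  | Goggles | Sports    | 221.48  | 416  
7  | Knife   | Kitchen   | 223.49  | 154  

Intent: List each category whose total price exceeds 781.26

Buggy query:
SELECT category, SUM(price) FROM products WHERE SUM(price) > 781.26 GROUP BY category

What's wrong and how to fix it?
Bug: SUM(price) is an aggregate, but WHERE filters rows before aggregation

Fix: Use HAVING (which filters groups after aggregation) instead of WHERE

Corrected query:
SELECT category, SUM(price) FROM products GROUP BY category HAVING SUM(price) > 781.26

Result:
category  | SUM(price)
----------+-----------
Furniture | 1158.94   
Kitchen   | 1223.67   
Sports    | 1185.57   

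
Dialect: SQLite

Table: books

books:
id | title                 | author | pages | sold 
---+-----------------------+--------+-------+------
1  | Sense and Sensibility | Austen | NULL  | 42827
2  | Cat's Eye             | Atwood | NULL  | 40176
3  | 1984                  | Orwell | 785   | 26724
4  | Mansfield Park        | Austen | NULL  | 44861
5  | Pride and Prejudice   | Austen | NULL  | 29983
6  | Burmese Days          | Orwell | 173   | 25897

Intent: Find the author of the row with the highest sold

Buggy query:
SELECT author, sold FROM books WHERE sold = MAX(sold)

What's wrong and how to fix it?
Bug: WHERE is evaluated per row; an aggregate over the whole table isn't defined there

Fix: Use a subquery: WHERE sold = (SELECT MAX(sold) FROM books)

Corrected query:
SELECT author, sold FROM books WHERE sold = (SELECT MAX(sold) FROM books)

Result:
author | sold 
-------+------
Austen | 44861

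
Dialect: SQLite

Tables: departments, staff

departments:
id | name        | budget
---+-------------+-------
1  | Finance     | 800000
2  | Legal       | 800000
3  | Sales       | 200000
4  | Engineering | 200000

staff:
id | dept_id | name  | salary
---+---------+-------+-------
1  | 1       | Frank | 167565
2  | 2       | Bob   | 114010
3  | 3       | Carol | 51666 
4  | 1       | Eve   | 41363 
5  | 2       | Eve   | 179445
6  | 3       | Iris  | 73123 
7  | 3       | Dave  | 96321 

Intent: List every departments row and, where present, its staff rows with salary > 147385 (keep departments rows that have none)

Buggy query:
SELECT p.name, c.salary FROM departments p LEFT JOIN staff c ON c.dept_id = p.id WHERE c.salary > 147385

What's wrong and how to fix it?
Bug: A WHERE condition on the right-hand table after LEFT JOIN drops unmatched parents

Fix: Move the right-table condition into the ON clause so unmatched parents are kept

Corrected query:
SELECT p.name, c.salary FROM departments p LEFT JOIN staff c ON c.dept_id = p.id AND c.salary > 147385

Result:
name        | salary
------------+-------
Finance     | 167565
Legal       | 179445
Sales       | NULL  
Engineering | NULL  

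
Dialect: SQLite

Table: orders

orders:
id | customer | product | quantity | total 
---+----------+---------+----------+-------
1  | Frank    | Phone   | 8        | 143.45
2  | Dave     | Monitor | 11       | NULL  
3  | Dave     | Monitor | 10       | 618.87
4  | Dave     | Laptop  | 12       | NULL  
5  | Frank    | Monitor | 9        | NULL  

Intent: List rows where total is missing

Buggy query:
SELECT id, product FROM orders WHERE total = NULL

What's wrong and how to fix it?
Bug: '= NULL' is always unknown in SQL three-valued logic, so no rows match

Fix: Replace '= NULL' with 'IS NULL'

Corrected query:
SELECT id, product FROM orders WHERE total IS NULL

Result:
id | product
---+--------
2  | Monitor
4  | Laptop 
5  | Monitor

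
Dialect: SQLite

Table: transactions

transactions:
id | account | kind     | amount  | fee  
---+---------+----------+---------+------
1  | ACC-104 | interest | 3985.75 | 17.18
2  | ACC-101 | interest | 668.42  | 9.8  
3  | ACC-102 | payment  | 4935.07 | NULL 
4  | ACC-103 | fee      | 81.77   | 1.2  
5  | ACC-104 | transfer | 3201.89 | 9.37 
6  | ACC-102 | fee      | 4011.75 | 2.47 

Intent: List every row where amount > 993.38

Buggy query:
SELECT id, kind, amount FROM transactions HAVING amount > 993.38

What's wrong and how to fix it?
Bug: This is a non-aggregate query (no GROUP BY, no aggregates), so in SQLite the HAVING clause is invalid here; a row-level condition belongs in WHERE

Fix: Replace HAVING with WHERE since the condition applies to individual rows

Corrected query:
SELECT id, kind, amount FROM transactions WHERE amount > 993.38

Result:
id | kind     | amount 
---+----------+--------
1  | interest | 3985.75
3  | payment  | 4935.07
5  | transfer | 3201.89
6  | fee      | 4011.75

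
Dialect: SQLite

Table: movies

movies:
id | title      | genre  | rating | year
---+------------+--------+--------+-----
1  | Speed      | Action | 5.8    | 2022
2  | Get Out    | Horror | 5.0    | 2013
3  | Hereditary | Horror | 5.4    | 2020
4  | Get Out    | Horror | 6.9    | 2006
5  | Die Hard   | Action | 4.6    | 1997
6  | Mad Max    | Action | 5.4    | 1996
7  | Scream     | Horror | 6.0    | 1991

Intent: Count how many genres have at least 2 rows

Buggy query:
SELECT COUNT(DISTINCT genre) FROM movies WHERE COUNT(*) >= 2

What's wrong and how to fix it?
Bug: WHERE filters individual rows, not groups, so a group-level COUNT is invalid there

Fix: Use a subquery that GROUPs and filters with HAVING, then count its rows

Corrected query:
SELECT COUNT(*) FROM (SELECT genre FROM movies GROUP BY genre HAVING COUNT(*) >= 2)

Result:
COUNT(*)
--------
2       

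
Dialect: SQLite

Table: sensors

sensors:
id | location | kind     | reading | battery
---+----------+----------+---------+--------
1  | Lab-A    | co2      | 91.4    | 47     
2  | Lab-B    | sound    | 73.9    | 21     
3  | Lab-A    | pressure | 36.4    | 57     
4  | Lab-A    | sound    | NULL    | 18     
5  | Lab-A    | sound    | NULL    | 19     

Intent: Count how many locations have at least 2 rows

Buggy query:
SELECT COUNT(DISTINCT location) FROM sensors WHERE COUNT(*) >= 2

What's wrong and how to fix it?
Bug: COUNT(*) cannot appear in WHERE; the per-group count doesn't exist yet

Fix: Use a subquery that GROUPs and filters with HAVING, then count its rows

Corrected query:
SELECT COUNT(*) FROM (SELECT location FROM sensors GROUP BY location HAVING COUNT(*) >= 2)

Result:
COUNT(*)
--------
1       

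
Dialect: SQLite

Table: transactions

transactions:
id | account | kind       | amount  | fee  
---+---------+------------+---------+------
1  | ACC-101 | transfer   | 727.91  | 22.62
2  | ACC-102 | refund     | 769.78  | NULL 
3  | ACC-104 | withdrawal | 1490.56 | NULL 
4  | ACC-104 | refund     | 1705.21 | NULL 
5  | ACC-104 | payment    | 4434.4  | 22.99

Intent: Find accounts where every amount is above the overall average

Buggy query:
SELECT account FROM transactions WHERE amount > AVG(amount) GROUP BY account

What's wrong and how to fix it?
Bug: AVG() is an aggregate; it can't sit directly in WHERE

Fix: Compute the overall average in a scalar subquery and compare each group's MIN against it in HAVING

Corrected query:
SELECT account FROM transactions GROUP BY account HAVING MIN(amount) > (SELECT AVG(amount) FROM transactions)

Result:
(no rows)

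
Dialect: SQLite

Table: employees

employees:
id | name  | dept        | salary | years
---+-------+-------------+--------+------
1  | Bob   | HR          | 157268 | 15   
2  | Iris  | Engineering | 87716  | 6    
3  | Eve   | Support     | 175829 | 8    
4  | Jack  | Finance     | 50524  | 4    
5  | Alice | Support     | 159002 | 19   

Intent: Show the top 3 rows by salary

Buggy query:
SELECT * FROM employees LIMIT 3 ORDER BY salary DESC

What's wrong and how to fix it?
Bug: ORDER BY cannot follow LIMIT; LIMIT is the final clause

Fix: Sort with ORDER BY, then apply LIMIT

Corrected query:
SELECT * FROM employees ORDER BY salary DESC LIMIT 3

Result:
id | name  | dept    | salary | years
---+-------+---------+--------+------
3  | Eve   | Support | 175829 | 8    
5  | Alice | Support | 159002 | 19   
1  | Bob   | HR      | 157268 | 15   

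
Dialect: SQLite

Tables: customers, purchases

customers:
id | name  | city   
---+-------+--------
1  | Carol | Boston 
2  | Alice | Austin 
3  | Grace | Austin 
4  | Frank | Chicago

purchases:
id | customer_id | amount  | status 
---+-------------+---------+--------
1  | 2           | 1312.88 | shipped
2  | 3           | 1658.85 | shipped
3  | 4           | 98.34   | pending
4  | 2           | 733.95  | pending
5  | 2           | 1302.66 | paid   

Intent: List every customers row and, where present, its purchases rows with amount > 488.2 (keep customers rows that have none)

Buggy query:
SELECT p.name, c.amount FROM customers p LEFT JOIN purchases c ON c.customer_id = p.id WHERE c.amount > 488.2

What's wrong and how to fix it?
Bug: Filtering c.amount in WHERE discards the NULL rows produced by LEFT JOIN, turning it into an inner join

Fix: Put 'c.amount > 488.2' in the JOIN's ON clause instead of WHERE

Corrected query:
SELECT p.name, c.amount FROM customers p LEFT JOIN purchases c ON c.customer_id = p.id AND c.amount > 488.2

Result:
name  | amount 
------+--------
Carol | NULL   
Alice | 733.95 
Alice | 1302.66
Alice | 1312.88
Grace | 1658.85
Frank | NULL   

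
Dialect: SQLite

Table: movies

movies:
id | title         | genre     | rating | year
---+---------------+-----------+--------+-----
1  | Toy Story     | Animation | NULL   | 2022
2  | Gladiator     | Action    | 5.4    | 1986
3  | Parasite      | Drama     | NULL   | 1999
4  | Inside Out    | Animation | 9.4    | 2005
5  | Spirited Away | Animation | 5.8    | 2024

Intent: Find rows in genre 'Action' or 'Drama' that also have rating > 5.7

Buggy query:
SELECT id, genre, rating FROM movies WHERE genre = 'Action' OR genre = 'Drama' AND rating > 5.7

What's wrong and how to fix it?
Bug: AND binds tighter than OR, so this parses as genre = 'Action' OR (genre = 'Drama' AND rating > 5.7)

Fix: Add parentheses around the OR so the AND applies to both alternatives

Corrected query:
SELECT id, genre, rating FROM movies WHERE (genre = 'Action' OR genre = 'Drama') AND rating > 5.7

Result:
(no rows)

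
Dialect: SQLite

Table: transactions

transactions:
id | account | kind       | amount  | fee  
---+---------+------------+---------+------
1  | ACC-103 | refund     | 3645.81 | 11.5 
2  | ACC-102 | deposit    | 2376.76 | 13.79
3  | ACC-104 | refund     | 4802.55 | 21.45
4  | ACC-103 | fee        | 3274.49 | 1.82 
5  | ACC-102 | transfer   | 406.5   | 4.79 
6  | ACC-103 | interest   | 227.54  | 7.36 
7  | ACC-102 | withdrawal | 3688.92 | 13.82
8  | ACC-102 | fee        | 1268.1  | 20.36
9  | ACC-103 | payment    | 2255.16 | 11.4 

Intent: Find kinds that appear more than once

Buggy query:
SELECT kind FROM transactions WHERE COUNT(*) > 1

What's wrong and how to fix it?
Bug: WHERE can't reference COUNT(*); aggregates are computed after WHERE

Fix: Group first, then use HAVING for the count condition

Corrected query:
SELECT kind FROM transactions GROUP BY kind HAVING COUNT(*) > 1

Result:
kind  
------
fee   
refund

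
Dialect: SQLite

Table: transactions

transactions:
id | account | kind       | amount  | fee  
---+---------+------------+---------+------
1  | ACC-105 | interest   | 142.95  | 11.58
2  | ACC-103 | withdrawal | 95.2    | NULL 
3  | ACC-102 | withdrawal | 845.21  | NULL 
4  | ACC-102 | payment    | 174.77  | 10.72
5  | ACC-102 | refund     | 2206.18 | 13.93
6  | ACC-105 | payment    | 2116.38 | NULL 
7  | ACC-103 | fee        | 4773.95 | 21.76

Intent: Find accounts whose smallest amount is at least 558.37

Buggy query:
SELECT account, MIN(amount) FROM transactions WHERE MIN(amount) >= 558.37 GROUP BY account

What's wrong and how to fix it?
Bug: Aggregates like MIN are computed per group after WHERE runs

Fix: Replace WHERE with HAVING after the GROUP BY

Corrected query:
SELECT account, MIN(amount) FROM transactions GROUP BY account HAVING MIN(amount) >= 558.37

Result:
(no rows)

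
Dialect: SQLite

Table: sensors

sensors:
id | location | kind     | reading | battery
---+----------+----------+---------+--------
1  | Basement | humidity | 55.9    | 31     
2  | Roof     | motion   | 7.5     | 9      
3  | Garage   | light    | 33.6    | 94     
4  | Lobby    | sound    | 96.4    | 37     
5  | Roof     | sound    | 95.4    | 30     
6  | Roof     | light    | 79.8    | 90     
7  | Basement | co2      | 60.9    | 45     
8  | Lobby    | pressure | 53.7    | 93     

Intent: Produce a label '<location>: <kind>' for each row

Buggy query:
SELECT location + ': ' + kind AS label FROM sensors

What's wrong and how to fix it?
Bug: '+' is numeric addition; on text columns SQLite converts them to 0 instead of concatenating

Fix: Use the || operator for string concatenation

Corrected query:
SELECT location || ': ' || kind AS label FROM sensors

Result:
label             
------------------
Basement: humidity
Roof: motion      
Garage: light     
Lobby: sound      
Roof: sound       
Roof: light       
Basement: co2     
Lobby: pressure   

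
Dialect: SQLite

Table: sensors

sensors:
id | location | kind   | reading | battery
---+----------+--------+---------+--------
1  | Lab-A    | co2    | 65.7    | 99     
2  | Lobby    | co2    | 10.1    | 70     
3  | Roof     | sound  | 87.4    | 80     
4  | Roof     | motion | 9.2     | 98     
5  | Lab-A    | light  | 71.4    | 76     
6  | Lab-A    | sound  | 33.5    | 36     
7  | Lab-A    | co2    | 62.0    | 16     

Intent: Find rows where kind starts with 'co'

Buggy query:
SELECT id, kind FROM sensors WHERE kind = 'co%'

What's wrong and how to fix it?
Bug: '=' compares the literal string including the % character; pattern matching needs LIKE

Fix: Replace '=' with LIKE so 'co%' is treated as a pattern

Corrected query:
SELECT id, kind FROM sensors WHERE kind LIKE 'co%'

Result:
id | kind
---+-----
1  | co2 
2  | co2 
7  | co2 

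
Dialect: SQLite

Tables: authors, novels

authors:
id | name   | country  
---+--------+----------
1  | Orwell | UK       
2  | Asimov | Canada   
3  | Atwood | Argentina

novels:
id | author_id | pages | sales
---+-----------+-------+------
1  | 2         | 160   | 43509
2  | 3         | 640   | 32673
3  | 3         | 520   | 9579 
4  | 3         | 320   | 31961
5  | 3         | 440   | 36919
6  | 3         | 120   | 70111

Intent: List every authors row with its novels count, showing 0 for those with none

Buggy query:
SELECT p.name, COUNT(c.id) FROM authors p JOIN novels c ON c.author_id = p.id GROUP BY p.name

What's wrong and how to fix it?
Bug: INNER JOIN drops authors rows that have no matching novels rows

Fix: Use LEFT JOIN so parents without children still appear (COUNT(c.id) gives 0)

Corrected query:
SELECT p.name, COUNT(c.id) FROM authors p LEFT JOIN novels c ON c.author_id = p.id GROUP BY p.name

Result:
name   | COUNT(c.id)
-------+------------
Asimov | 1          
Atwood | 5          
Orwell | 0          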